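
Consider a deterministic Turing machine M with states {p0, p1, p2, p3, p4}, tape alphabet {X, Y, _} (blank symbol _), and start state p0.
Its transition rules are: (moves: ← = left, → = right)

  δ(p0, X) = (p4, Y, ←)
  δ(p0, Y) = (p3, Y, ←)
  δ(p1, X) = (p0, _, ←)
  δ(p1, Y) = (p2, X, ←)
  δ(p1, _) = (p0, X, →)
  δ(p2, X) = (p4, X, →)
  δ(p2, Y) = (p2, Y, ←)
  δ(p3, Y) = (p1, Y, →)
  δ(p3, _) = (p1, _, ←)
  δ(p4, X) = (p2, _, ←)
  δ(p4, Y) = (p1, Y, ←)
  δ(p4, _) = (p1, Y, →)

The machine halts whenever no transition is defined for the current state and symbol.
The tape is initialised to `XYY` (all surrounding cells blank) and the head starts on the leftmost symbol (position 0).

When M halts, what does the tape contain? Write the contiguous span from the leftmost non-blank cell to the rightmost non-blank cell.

p0 | __[X]YY   read X → write Y, move ←, go to p4
p4 | _[_]YYY   read _ → write Y, move →, go to p1
p1 | _Y[Y]YY   read Y → write X, move ←, go to p2
p2 | _[Y]XYY   read Y → write Y, move ←, go to p2
p2 | [_]YXYY
The non-blank tape span at halt is YXYY.

YXYY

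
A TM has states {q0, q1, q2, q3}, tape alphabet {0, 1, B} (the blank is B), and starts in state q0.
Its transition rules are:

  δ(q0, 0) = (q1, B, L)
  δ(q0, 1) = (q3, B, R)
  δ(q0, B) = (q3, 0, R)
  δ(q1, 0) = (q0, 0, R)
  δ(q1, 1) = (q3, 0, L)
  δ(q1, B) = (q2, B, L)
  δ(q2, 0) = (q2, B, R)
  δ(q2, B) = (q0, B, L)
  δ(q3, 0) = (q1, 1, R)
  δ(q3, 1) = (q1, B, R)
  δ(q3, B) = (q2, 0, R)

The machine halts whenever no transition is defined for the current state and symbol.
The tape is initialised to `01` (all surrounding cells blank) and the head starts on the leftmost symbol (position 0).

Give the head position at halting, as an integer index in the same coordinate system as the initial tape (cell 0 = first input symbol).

state=q0 head=0 tape=BBB[0]1   (q0,0)→(q1,B,L)
state=q1 head=-1 tape=BB[B]B1   (q1,B)→(q2,B,L)
state=q2 head=-2 tape=B[B]BB1   (q2,B)→(q0,B,L)
state=q0 head=-3 tape=[B]BBB1   (q0,B)→(q3,0,R)
state=q3 head=-2 tape=0[B]BB1   (q3,B)→(q2,0,R)
state=q2 head=-1 tape=00[B]B1   (q2,B)→(q0,B,L)
state=q0 head=-2 tape=0[0]BB1   (q0,0)→(q1,B,L)
state=q1 head=-3 tape=[0]BBB1   (q1,0)→(q0,0,R)
state=q0 head=-2 tape=0[B]BB1   (q0,B)→(q3,0,R)
state=q3 head=-1 tape=00[B]B1   (q3,B)→(q2,0,R)
state=q2 head=0 tape=000[B]1   (q2,B)→(q0,B,L)
state=q0 head=-1 tape=00[0]B1   (q0,0)→(q1,B,L)
state=q1 head=-2 tape=0[0]BB1   (q1,0)→(q0,0,R)
state=q0 head=-1 tape=00[B]B1   (q0,B)→(q3,0,R)
state=q3 head=0 tape=000[B]1   (q3,B)→(q2,0,R)
state=q2 head=1 tape=0000[1]
At halt the head is at cell 1.

1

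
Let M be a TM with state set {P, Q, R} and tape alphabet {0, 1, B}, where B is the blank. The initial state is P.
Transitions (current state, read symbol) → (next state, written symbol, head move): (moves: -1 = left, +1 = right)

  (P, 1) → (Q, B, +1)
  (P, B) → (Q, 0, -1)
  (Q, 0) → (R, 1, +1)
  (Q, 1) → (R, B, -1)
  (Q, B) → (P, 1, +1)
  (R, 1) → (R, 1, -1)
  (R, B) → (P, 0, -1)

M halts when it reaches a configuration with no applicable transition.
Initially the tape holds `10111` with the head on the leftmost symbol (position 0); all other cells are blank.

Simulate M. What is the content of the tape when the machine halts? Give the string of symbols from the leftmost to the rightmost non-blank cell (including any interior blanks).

1001111

P | BB[1]0111   read 1 → write B, move +1, go to Q
Q | BBB[0]111   read 0 → write 1, move +1, go to R
R | BBB1[1]11   read 1 → write 1, move -1, go to R
R | BBB[1]111   read 1 → write 1, move -1, go to R
R | BB[B]1111   read B → write 0, move -1, go to P
P | B[B]01111   read B → write 0, move -1, go to Q
Q | [B]001111   read B → write 1, move +1, go to P
P | 1[0]01111
The non-blank tape span at halt is 1001111.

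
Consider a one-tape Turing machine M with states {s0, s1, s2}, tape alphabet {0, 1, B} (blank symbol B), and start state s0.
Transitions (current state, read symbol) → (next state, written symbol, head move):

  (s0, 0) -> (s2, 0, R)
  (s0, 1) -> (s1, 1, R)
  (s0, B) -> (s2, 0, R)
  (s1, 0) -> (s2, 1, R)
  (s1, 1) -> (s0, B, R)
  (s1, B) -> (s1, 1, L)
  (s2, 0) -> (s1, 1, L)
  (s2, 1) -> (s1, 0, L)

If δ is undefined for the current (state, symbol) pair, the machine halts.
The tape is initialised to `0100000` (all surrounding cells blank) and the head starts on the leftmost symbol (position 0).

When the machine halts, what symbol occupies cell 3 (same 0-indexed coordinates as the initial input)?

1

state=s0 head=0 tape=[0]100000B   (s0,0)→(s2,0,R)
state=s2 head=1 tape=0[1]00000B   (s2,1)→(s1,0,L)
state=s1 head=0 tape=[0]000000B   (s1,0)→(s2,1,R)
state=s2 head=1 tape=1[0]00000B   (s2,0)→(s1,1,L)
state=s1 head=0 tape=[1]100000B   (s1,1)→(s0,B,R)
state=s0 head=1 tape=B[1]00000B   (s0,1)→(s1,1,R)
state=s1 head=2 tape=B1[0]0000B   (s1,0)→(s2,1,R)
state=s2 head=3 tape=B11[0]000B   (s2,0)→(s1,1,L)
state=s1 head=2 tape=B1[1]1000B   (s1,1)→(s0,B,R)
state=s0 head=3 tape=B1B[1]000B   (s0,1)→(s1,1,R)
state=s1 head=4 tape=B1B1[0]00B   (s1,0)→(s2,1,R)
state=s2 head=5 tape=B1B11[0]0B   (s2,0)→(s1,1,L)
state=s1 head=4 tape=B1B1[1]10B   (s1,1)→(s0,B,R)
state=s0 head=5 tape=B1B1B[1]0B   (s0,1)→(s1,1,R)
state=s1 head=6 tape=B1B1B1[0]B   (s1,0)→(s2,1,R)
state=s2 head=7 tape=B1B1B11[B]
Cell 3 holds 1 when M halts.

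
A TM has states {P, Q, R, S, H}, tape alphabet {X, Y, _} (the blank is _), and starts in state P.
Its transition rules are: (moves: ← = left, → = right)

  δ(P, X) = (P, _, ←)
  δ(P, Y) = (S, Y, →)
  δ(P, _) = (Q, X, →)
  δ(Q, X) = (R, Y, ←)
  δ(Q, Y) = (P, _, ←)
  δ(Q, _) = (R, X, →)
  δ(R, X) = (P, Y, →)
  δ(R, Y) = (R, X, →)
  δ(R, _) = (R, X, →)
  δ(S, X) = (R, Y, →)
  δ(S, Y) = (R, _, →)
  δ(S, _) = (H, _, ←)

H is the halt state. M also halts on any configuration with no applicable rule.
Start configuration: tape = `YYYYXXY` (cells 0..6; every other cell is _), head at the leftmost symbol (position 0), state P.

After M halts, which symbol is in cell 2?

X

state=P head=0 tape=[Y]YYYXXY   (P,Y)→(S,Y,→)
state=S head=1 tape=Y[Y]YYXXY   (S,Y)→(R,_,→)
state=R head=2 tape=Y_[Y]YXXY   (R,Y)→(R,X,→)
state=R head=3 tape=Y_X[Y]XXY   (R,Y)→(R,X,→)
state=R head=4 tape=Y_XX[X]XY   (R,X)→(P,Y,→)
state=P head=5 tape=Y_XXY[X]Y   (P,X)→(P,_,←)
state=P head=4 tape=Y_XX[Y]_Y   (P,Y)→(S,Y,→)
state=S head=5 tape=Y_XXY[_]Y   (S,_)→(H,_,←)
state=H head=4 tape=Y_XX[Y]_Y
Cell 2 holds X when M halts.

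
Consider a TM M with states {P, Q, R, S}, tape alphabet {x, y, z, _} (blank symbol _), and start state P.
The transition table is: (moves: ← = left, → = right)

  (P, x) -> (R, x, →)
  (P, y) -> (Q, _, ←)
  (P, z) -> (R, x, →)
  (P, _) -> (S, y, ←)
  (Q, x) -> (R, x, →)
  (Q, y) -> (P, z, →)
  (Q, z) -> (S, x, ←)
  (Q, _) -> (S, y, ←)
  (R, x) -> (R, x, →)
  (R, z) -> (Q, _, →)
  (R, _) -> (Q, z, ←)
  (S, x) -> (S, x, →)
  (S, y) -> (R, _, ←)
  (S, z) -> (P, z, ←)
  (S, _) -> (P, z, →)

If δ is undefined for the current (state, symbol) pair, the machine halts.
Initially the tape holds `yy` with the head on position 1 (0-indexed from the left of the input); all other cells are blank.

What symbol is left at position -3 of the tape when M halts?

P | ___y[y]   read y → write _, move ←, go to Q
Q | ___[y]_   read y → write z, move →, go to P
P | ___z[_]   read _ → write y, move ←, go to S
S | ___[z]y   read z → write z, move ←, go to P
P | __[_]zy   read _ → write y, move ←, go to S
S | _[_]yzy   read _ → write z, move →, go to P
P | _z[y]zy   read y → write _, move ←, go to Q
Q | _[z]_zy   read z → write x, move ←, go to S
S | [_]x_zy   read _ → write z, move →, go to P
P | z[x]_zy   read x → write x, move →, go to R
R | zx[_]zy   read _ → write z, move ←, go to Q
Q | z[x]zzy   read x → write x, move →, go to R
R | zx[z]zy   read z → write _, move →, go to Q
Q | zx_[z]y   read z → write x, move ←, go to S
S | zx[_]xy   read _ → write z, move →, go to P
P | zxz[x]y   read x → write x, move →, go to R
R | zxzx[y]
Cell -3 holds z when M halts.

z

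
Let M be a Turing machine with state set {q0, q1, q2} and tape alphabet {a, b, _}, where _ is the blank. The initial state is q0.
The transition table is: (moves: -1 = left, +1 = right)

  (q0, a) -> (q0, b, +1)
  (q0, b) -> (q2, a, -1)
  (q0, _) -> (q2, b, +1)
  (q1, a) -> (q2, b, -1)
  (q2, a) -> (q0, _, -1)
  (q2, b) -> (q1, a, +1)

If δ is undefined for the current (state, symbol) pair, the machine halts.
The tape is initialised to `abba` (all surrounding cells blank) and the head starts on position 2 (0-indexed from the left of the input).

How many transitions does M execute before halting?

state=q0 head=2 tape=_ab[b]a   (q0,b)→(q2,a,-1)
state=q2 head=1 tape=_a[b]aa   (q2,b)→(q1,a,+1)
state=q1 head=2 tape=_aa[a]a   (q1,a)→(q2,b,-1)
state=q2 head=1 tape=_a[a]ba   (q2,a)→(q0,_,-1)
state=q0 head=0 tape=_[a]_ba   (q0,a)→(q0,b,+1)
state=q0 head=1 tape=_b[_]ba   (q0,_)→(q2,b,+1)
state=q2 head=2 tape=_bb[b]a   (q2,b)→(q1,a,+1)
state=q1 head=3 tape=_bba[a]   (q1,a)→(q2,b,-1)
state=q2 head=2 tape=_bb[a]b   (q2,a)→(q0,_,-1)
state=q0 head=1 tape=_b[b]_b   (q0,b)→(q2,a,-1)
state=q2 head=0 tape=_[b]a_b   (q2,b)→(q1,a,+1)
state=q1 head=1 tape=_a[a]_b   (q1,a)→(q2,b,-1)
state=q2 head=0 tape=_[a]b_b   (q2,a)→(q0,_,-1)
state=q0 head=-1 tape=[_]_b_b   (q0,_)→(q2,b,+1)
state=q2 head=0 tape=b[_]b_b
M halts after 14 transitions.

14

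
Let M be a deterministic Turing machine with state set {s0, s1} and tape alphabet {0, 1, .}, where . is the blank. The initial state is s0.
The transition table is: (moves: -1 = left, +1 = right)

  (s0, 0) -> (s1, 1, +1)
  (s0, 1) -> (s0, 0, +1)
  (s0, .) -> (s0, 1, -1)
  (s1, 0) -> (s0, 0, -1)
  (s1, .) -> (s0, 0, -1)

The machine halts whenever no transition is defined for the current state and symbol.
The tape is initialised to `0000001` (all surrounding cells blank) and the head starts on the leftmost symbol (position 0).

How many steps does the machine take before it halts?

16

s0 | [0]000001   read 0 → write 1, move +1, go to s1
s1 | 1[0]00001   read 0 → write 0, move -1, go to s0
s0 | [1]000001   read 1 → write 0, move +1, go to s0
s0 | 0[0]00001   read 0 → write 1, move +1, go to s1
s1 | 01[0]0001   read 0 → write 0, move -1, go to s0
s0 | 0[1]00001   read 1 → write 0, move +1, go to s0
s0 | 00[0]0001   read 0 → write 1, move +1, go to s1
s1 | 001[0]001   read 0 → write 0, move -1, go to s0
s0 | 00[1]0001   read 1 → write 0, move +1, go to s0
s0 | 000[0]001   read 0 → write 1, move +1, go to s1
s1 | 0001[0]01   read 0 → write 0, move -1, go to s0
s0 | 000[1]001   read 1 → write 0, move +1, go to s0
s0 | 0000[0]01   read 0 → write 1, move +1, go to s1
s1 | 00001[0]1   read 0 → write 0, move -1, go to s0
s0 | 0000[1]01   read 1 → write 0, move +1, go to s0
s0 | 00000[0]1   read 0 → write 1, move +1, go to s1
s1 | 000001[1]
M halts after 16 transitions.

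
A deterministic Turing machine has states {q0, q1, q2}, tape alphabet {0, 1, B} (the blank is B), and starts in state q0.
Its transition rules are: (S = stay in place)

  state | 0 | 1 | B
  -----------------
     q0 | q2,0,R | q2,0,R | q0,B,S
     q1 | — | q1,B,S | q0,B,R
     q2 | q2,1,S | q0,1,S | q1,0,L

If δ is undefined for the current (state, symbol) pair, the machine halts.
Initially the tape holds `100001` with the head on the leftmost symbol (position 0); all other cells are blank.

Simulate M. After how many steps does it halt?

16

state=q0 head=0 tape=[1]00001B   (q0,1)→(q2,0,R)
state=q2 head=1 tape=0[0]0001B   (q2,0)→(q2,1,S)
state=q2 head=1 tape=0[1]0001B   (q2,1)→(q0,1,S)
state=q0 head=1 tape=0[1]0001B   (q0,1)→(q2,0,R)
state=q2 head=2 tape=00[0]001B   (q2,0)→(q2,1,S)
state=q2 head=2 tape=00[1]001B   (q2,1)→(q0,1,S)
state=q0 head=2 tape=00[1]001B   (q0,1)→(q2,0,R)
state=q2 head=3 tape=000[0]01B   (q2,0)→(q2,1,S)
state=q2 head=3 tape=000[1]01B   (q2,1)→(q0,1,S)
state=q0 head=3 tape=000[1]01B   (q0,1)→(q2,0,R)
state=q2 head=4 tape=0000[0]1B   (q2,0)→(q2,1,S)
state=q2 head=4 tape=0000[1]1B   (q2,1)→(q0,1,S)
state=q0 head=4 tape=0000[1]1B   (q0,1)→(q2,0,R)
state=q2 head=5 tape=00000[1]B   (q2,1)→(q0,1,S)
state=q0 head=5 tape=00000[1]B   (q0,1)→(q2,0,R)
state=q2 head=6 tape=000000[B]   (q2,B)→(q1,0,L)
state=q1 head=5 tape=00000[0]0
M halts after 16 transitions.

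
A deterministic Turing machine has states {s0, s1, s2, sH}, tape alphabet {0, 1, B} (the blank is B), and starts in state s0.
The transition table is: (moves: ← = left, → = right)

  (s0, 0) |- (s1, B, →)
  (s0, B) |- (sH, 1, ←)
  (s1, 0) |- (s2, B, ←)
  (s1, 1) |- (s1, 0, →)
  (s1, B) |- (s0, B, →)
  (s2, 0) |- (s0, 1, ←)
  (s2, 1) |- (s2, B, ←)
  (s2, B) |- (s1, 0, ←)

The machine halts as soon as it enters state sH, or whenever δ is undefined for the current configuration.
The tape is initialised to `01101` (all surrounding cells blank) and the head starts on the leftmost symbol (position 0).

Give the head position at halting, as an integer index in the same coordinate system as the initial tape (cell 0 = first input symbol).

4

state=s0 head=0 tape=[0]1101   (s0,0)→(s1,B,→)
state=s1 head=1 tape=B[1]101   (s1,1)→(s1,0,→)
state=s1 head=2 tape=B0[1]01   (s1,1)→(s1,0,→)
state=s1 head=3 tape=B00[0]1   (s1,0)→(s2,B,←)
state=s2 head=2 tape=B0[0]B1   (s2,0)→(s0,1,←)
state=s0 head=1 tape=B[0]1B1   (s0,0)→(s1,B,→)
state=s1 head=2 tape=BB[1]B1   (s1,1)→(s1,0,→)
state=s1 head=3 tape=BB0[B]1   (s1,B)→(s0,B,→)
state=s0 head=4 tape=BB0B[1]
At halt the head is at cell 4.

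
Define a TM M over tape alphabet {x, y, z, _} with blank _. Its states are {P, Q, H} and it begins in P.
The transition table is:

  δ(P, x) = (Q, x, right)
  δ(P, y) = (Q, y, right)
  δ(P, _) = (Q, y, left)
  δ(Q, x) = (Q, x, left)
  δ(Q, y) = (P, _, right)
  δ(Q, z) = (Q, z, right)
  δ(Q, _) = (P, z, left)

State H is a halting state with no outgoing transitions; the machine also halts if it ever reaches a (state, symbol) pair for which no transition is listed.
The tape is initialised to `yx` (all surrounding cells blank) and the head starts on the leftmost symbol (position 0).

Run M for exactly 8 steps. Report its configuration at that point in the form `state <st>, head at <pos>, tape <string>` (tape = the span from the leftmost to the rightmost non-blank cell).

P | [y]x__   read y → write y, move right, go to Q
Q | y[x]__   read x → write x, move left, go to Q
Q | [y]x__   read y → write _, move right, go to P
P | _[x]__   read x → write x, move right, go to Q
Q | _x[_]_   read _ → write z, move left, go to P
P | _[x]z_   read x → write x, move right, go to Q
Q | _x[z]_   read z → write z, move right, go to Q
Q | _xz[_]   read _ → write z, move left, go to P
P | _x[z]z
After 8 steps: state P, head at 2, tape xzz.

state P, head at 2, tape xzz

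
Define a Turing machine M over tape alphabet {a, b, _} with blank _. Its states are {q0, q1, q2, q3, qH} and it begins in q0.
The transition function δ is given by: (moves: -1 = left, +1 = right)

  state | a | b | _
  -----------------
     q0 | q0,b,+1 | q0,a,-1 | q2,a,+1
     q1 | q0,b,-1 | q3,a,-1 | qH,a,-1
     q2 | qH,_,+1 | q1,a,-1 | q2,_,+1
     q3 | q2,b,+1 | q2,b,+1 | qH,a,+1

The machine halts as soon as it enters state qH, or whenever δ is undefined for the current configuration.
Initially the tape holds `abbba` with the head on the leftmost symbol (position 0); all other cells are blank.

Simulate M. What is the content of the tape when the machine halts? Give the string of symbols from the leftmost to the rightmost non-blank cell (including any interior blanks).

a_abba

q0 | _[a]bbba   read a → write b, move +1, go to q0
q0 | _b[b]bba   read b → write a, move -1, go to q0
q0 | _[b]abba   read b → write a, move -1, go to q0
q0 | [_]aabba   read _ → write a, move +1, go to q2
q2 | a[a]abba   read a → write _, move +1, go to qH
qH | a_[a]bba
The non-blank tape span at halt is a_abba.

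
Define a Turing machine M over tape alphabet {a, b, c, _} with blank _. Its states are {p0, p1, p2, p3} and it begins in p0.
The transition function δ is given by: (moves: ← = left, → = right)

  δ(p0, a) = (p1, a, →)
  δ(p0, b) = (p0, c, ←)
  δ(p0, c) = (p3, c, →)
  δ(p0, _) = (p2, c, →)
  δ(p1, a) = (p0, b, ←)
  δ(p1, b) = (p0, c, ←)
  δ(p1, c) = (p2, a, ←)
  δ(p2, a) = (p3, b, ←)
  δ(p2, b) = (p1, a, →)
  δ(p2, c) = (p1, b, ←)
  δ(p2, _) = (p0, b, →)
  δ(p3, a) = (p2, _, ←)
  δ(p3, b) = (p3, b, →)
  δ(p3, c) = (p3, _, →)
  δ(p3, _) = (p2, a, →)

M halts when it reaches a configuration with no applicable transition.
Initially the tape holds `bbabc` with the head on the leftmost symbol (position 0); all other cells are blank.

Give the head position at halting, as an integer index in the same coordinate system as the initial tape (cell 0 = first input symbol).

state=p0 head=0 tape=__[b]babc   (p0,b)→(p0,c,←)
state=p0 head=-1 tape=_[_]cbabc   (p0,_)→(p2,c,→)
state=p2 head=0 tape=_c[c]babc   (p2,c)→(p1,b,←)
state=p1 head=-1 tape=_[c]bbabc   (p1,c)→(p2,a,←)
state=p2 head=-2 tape=[_]abbabc   (p2,_)→(p0,b,→)
state=p0 head=-1 tape=b[a]bbabc   (p0,a)→(p1,a,→)
state=p1 head=0 tape=ba[b]babc   (p1,b)→(p0,c,←)
state=p0 head=-1 tape=b[a]cbabc   (p0,a)→(p1,a,→)
state=p1 head=0 tape=ba[c]babc   (p1,c)→(p2,a,←)
state=p2 head=-1 tape=b[a]ababc   (p2,a)→(p3,b,←)
state=p3 head=-2 tape=[b]bababc   (p3,b)→(p3,b,→)
state=p3 head=-1 tape=b[b]ababc   (p3,b)→(p3,b,→)
state=p3 head=0 tape=bb[a]babc   (p3,a)→(p2,_,←)
state=p2 head=-1 tape=b[b]_babc   (p2,b)→(p1,a,→)
state=p1 head=0 tape=ba[_]babc
At halt the head is at cell 0.

0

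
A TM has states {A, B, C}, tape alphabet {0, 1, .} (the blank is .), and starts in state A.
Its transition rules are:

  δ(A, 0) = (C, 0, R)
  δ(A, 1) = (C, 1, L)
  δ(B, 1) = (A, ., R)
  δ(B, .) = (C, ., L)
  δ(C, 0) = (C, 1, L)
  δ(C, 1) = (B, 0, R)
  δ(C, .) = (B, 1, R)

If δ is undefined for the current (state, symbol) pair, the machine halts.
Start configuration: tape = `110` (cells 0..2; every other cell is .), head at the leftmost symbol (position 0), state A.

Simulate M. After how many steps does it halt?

state=A head=0 tape=.[1]10..   (A,1)→(C,1,L)
state=C head=-1 tape=[.]110..   (C,.)→(B,1,R)
state=B head=0 tape=1[1]10..   (B,1)→(A,.,R)
state=A head=1 tape=1.[1]0..   (A,1)→(C,1,L)
state=C head=0 tape=1[.]10..   (C,.)→(B,1,R)
state=B head=1 tape=11[1]0..   (B,1)→(A,.,R)
state=A head=2 tape=11.[0]..   (A,0)→(C,0,R)
state=C head=3 tape=11.0[.].   (C,.)→(B,1,R)
state=B head=4 tape=11.01[.]   (B,.)→(C,.,L)
state=C head=3 tape=11.0[1].   (C,1)→(B,0,R)
state=B head=4 tape=11.00[.]   (B,.)→(C,.,L)
state=C head=3 tape=11.0[0].   (C,0)→(C,1,L)
state=C head=2 tape=11.[0]1.   (C,0)→(C,1,L)
state=C head=1 tape=11[.]11.   (C,.)→(B,1,R)
state=B head=2 tape=111[1]1.   (B,1)→(A,.,R)
state=A head=3 tape=111.[1].   (A,1)→(C,1,L)
state=C head=2 tape=111[.]1.   (C,.)→(B,1,R)
state=B head=3 tape=1111[1].   (B,1)→(A,.,R)
state=A head=4 tape=1111.[.]
M halts after 18 transitions.

18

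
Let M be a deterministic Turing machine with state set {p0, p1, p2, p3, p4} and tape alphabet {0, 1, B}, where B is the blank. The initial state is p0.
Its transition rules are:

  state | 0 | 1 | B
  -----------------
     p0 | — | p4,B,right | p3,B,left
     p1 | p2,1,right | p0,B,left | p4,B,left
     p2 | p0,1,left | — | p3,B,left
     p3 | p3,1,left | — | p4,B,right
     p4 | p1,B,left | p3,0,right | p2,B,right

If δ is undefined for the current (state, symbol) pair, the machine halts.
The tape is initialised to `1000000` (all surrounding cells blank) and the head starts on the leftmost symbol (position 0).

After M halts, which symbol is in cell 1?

B

state=p0 head=0 tape=B[1]000000   (p0,1)→(p4,B,right)
state=p4 head=1 tape=BB[0]00000   (p4,0)→(p1,B,left)
state=p1 head=0 tape=B[B]B00000   (p1,B)→(p4,B,left)
state=p4 head=-1 tape=[B]BB00000   (p4,B)→(p2,B,right)
state=p2 head=0 tape=B[B]B00000   (p2,B)→(p3,B,left)
state=p3 head=-1 tape=[B]BB00000   (p3,B)→(p4,B,right)
state=p4 head=0 tape=B[B]B00000   (p4,B)→(p2,B,right)
state=p2 head=1 tape=BB[B]00000   (p2,B)→(p3,B,left)
state=p3 head=0 tape=B[B]B00000   (p3,B)→(p4,B,right)
state=p4 head=1 tape=BB[B]00000   (p4,B)→(p2,B,right)
state=p2 head=2 tape=BBB[0]0000   (p2,0)→(p0,1,left)
state=p0 head=1 tape=BB[B]10000   (p0,B)→(p3,B,left)
state=p3 head=0 tape=B[B]B10000   (p3,B)→(p4,B,right)
state=p4 head=1 tape=BB[B]10000   (p4,B)→(p2,B,right)
state=p2 head=2 tape=BBB[1]0000
Cell 1 holds B when M halts.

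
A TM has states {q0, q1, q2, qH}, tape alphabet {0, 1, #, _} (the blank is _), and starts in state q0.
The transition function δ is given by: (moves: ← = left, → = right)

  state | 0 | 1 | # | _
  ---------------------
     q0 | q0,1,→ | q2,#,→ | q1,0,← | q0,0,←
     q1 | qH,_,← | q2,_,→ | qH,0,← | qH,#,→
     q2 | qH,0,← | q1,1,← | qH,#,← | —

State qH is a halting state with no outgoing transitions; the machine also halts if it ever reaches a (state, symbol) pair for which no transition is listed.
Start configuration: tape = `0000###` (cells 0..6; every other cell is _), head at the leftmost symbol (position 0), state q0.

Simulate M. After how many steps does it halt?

q0 | [0]000###   read 0 → write 1, move →, go to q0
q0 | 1[0]00###   read 0 → write 1, move →, go to q0
q0 | 11[0]0###   read 0 → write 1, move →, go to q0
q0 | 111[0]###   read 0 → write 1, move →, go to q0
q0 | 1111[#]##   read # → write 0, move ←, go to q1
q1 | 111[1]0##   read 1 → write _, move →, go to q2
q2 | 111_[0]##   read 0 → write 0, move ←, go to qH
qH | 111[_]0##
M halts after 7 transitions.

7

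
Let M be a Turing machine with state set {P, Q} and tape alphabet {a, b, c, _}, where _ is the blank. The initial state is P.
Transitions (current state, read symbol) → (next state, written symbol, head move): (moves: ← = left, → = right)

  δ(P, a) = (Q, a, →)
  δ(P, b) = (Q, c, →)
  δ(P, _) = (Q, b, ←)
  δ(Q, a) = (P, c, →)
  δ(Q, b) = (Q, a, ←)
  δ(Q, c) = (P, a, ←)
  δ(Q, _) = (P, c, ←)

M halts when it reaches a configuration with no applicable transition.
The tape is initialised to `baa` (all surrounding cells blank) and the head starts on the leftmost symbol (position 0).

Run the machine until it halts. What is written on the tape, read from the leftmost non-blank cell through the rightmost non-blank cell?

ccaccc

state=P head=0 tape=[b]aa___   (P,b)→(Q,c,→)
state=Q head=1 tape=c[a]a___   (Q,a)→(P,c,→)
state=P head=2 tape=cc[a]___   (P,a)→(Q,a,→)
state=Q head=3 tape=cca[_]__   (Q,_)→(P,c,←)
state=P head=2 tape=cc[a]c__   (P,a)→(Q,a,→)
state=Q head=3 tape=cca[c]__   (Q,c)→(P,a,←)
state=P head=2 tape=cc[a]a__   (P,a)→(Q,a,→)
state=Q head=3 tape=cca[a]__   (Q,a)→(P,c,→)
state=P head=4 tape=ccac[_]_   (P,_)→(Q,b,←)
state=Q head=3 tape=cca[c]b_   (Q,c)→(P,a,←)
state=P head=2 tape=cc[a]ab_   (P,a)→(Q,a,→)
state=Q head=3 tape=cca[a]b_   (Q,a)→(P,c,→)
state=P head=4 tape=ccac[b]_   (P,b)→(Q,c,→)
state=Q head=5 tape=ccacc[_]   (Q,_)→(P,c,←)
state=P head=4 tape=ccac[c]c
The non-blank tape span at halt is ccaccc.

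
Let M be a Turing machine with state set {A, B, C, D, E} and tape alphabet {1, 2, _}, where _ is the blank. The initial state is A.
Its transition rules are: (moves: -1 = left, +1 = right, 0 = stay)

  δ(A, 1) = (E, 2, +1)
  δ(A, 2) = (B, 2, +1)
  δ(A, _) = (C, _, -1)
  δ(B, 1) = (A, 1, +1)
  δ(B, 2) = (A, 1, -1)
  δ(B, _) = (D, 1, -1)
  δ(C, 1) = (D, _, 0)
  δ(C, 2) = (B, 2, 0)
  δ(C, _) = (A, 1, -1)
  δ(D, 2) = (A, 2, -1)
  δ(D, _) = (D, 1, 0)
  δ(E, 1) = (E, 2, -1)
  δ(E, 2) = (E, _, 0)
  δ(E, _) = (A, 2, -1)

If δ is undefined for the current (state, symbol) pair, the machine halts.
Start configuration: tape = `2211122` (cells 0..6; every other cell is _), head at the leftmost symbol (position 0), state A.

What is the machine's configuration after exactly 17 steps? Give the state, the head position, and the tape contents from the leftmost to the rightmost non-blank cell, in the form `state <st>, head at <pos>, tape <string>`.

A | [2]211122   read 2 → write 2, move +1, go to B
B | 2[2]11122   read 2 → write 1, move -1, go to A
A | [2]111122   read 2 → write 2, move +1, go to B
B | 2[1]11122   read 1 → write 1, move +1, go to A
A | 21[1]1122   read 1 → write 2, move +1, go to E
E | 212[1]122   read 1 → write 2, move -1, go to E
E | 21[2]2122   read 2 → write _, move 0, go to E
E | 21[_]2122   read _ → write 2, move -1, go to A
A | 2[1]22122   read 1 → write 2, move +1, go to E
E | 22[2]2122   read 2 → write _, move 0, go to E
E | 22[_]2122   read _ → write 2, move -1, go to A
A | 2[2]22122   read 2 → write 2, move +1, go to B
B | 22[2]2122   read 2 → write 1, move -1, go to A
A | 2[2]12122   read 2 → write 2, move +1, go to B
B | 22[1]2122   read 1 → write 1, move +1, go to A
A | 221[2]122   read 2 → write 2, move +1, go to B
B | 2212[1]22   read 1 → write 1, move +1, go to A
A | 22121[2]2
After 17 steps: state A, head at 5, tape 2212122.

state A, head at 5, tape 2212122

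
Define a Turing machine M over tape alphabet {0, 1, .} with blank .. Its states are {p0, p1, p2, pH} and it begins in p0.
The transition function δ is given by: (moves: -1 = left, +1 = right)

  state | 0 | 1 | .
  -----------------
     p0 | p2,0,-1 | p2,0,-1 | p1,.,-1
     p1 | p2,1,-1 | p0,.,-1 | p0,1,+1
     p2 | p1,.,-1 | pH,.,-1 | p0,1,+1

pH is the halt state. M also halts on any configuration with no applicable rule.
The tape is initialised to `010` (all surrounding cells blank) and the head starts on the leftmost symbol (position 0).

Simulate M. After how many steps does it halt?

p0 | ..[0]10   read 0 → write 0, move -1, go to p2
p2 | .[.]010   read . → write 1, move +1, go to p0
p0 | .1[0]10   read 0 → write 0, move -1, go to p2
p2 | .[1]010   read 1 → write ., move -1, go to pH
pH | [.].010
M halts after 4 transitions.

4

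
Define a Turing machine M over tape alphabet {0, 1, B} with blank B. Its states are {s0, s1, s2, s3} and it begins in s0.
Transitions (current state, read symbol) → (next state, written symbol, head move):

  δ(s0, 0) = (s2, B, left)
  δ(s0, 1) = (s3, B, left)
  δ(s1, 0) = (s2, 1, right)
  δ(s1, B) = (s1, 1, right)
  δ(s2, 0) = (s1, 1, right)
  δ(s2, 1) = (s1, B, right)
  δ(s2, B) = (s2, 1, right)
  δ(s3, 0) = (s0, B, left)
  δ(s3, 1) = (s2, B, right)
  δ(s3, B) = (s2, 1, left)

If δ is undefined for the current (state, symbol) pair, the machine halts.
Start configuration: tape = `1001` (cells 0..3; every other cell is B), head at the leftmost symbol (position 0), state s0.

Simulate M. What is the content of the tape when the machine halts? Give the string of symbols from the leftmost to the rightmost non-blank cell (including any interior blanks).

1B1111

state=s0 head=0 tape=BB[1]001   (s0,1)→(s3,B,left)
state=s3 head=-1 tape=B[B]B001   (s3,B)→(s2,1,left)
state=s2 head=-2 tape=[B]1B001   (s2,B)→(s2,1,right)
state=s2 head=-1 tape=1[1]B001   (s2,1)→(s1,B,right)
state=s1 head=0 tape=1B[B]001   (s1,B)→(s1,1,right)
state=s1 head=1 tape=1B1[0]01   (s1,0)→(s2,1,right)
state=s2 head=2 tape=1B11[0]1   (s2,0)→(s1,1,right)
state=s1 head=3 tape=1B111[1]
The non-blank tape span at halt is 1B1111.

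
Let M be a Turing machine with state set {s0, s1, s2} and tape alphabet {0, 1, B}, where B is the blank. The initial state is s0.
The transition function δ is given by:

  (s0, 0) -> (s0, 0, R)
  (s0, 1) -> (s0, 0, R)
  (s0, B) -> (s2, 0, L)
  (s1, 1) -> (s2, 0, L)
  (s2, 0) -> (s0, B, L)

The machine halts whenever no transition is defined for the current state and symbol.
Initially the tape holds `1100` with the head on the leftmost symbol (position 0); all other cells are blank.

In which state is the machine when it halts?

s2

state=s0 head=0 tape=BB[1]100B   (s0,1)→(s0,0,R)
state=s0 head=1 tape=BB0[1]00B   (s0,1)→(s0,0,R)
state=s0 head=2 tape=BB00[0]0B   (s0,0)→(s0,0,R)
state=s0 head=3 tape=BB000[0]B   (s0,0)→(s0,0,R)
state=s0 head=4 tape=BB0000[B]   (s0,B)→(s2,0,L)
state=s2 head=3 tape=BB000[0]0   (s2,0)→(s0,B,L)
state=s0 head=2 tape=BB00[0]B0   (s0,0)→(s0,0,R)
state=s0 head=3 tape=BB000[B]0   (s0,B)→(s2,0,L)
state=s2 head=2 tape=BB00[0]00   (s2,0)→(s0,B,L)
state=s0 head=1 tape=BB0[0]B00   (s0,0)→(s0,0,R)
state=s0 head=2 tape=BB00[B]00   (s0,B)→(s2,0,L)
state=s2 head=1 tape=BB0[0]000   (s2,0)→(s0,B,L)
state=s0 head=0 tape=BB[0]B000   (s0,0)→(s0,0,R)
state=s0 head=1 tape=BB0[B]000   (s0,B)→(s2,0,L)
state=s2 head=0 tape=BB[0]0000   (s2,0)→(s0,B,L)
state=s0 head=-1 tape=B[B]B0000   (s0,B)→(s2,0,L)
state=s2 head=-2 tape=[B]0B0000
No transition is defined for (s2, B); M halts in state s2.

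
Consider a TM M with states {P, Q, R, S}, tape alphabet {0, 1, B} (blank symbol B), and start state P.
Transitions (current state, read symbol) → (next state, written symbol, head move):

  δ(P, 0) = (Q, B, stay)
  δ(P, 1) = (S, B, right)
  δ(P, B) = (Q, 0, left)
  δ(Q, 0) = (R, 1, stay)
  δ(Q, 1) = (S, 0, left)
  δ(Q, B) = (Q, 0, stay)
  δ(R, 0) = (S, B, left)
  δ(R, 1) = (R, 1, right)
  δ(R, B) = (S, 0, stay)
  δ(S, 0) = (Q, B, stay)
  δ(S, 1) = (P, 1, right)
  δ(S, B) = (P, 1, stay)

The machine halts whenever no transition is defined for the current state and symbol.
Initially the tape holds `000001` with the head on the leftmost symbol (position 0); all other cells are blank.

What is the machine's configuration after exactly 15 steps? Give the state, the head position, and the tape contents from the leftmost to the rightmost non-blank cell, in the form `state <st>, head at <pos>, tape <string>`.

state S, head at 0, tape 1B0001

state=P head=0 tape=B[0]00001   (P,0)→(Q,B,stay)
state=Q head=0 tape=B[B]00001   (Q,B)→(Q,0,stay)
state=Q head=0 tape=B[0]00001   (Q,0)→(R,1,stay)
state=R head=0 tape=B[1]00001   (R,1)→(R,1,right)
state=R head=1 tape=B1[0]0001   (R,0)→(S,B,left)
state=S head=0 tape=B[1]B0001   (S,1)→(P,1,right)
state=P head=1 tape=B1[B]0001   (P,B)→(Q,0,left)
state=Q head=0 tape=B[1]00001   (Q,1)→(S,0,left)
state=S head=-1 tape=[B]000001   (S,B)→(P,1,stay)
state=P head=-1 tape=[1]000001   (P,1)→(S,B,right)
state=S head=0 tape=B[0]00001   (S,0)→(Q,B,stay)
state=Q head=0 tape=B[B]00001   (Q,B)→(Q,0,stay)
state=Q head=0 tape=B[0]00001   (Q,0)→(R,1,stay)
state=R head=0 tape=B[1]00001   (R,1)→(R,1,right)
state=R head=1 tape=B1[0]0001   (R,0)→(S,B,left)
state=S head=0 tape=B[1]B0001
After 15 steps: state S, head at 0, tape 1B0001.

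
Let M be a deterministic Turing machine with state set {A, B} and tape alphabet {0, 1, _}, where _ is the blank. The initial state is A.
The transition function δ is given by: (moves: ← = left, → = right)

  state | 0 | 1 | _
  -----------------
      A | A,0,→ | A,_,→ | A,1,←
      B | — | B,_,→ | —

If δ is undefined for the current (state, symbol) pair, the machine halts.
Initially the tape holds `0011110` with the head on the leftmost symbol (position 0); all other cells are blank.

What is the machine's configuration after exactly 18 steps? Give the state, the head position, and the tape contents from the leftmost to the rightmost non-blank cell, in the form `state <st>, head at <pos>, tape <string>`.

state A, head at 6, tape 00____0111

A | [0]011110___   read 0 → write 0, move →, go to A
A | 0[0]11110___   read 0 → write 0, move →, go to A
A | 00[1]1110___   read 1 → write _, move →, go to A
A | 00_[1]110___   read 1 → write _, move →, go to A
A | 00__[1]10___   read 1 → write _, move →, go to A
A | 00___[1]0___   read 1 → write _, move →, go to A
A | 00____[0]___   read 0 → write 0, move →, go to A
A | 00____0[_]__   read _ → write 1, move ←, go to A
A | 00____[0]1__   read 0 → write 0, move →, go to A
A | 00____0[1]__   read 1 → write _, move →, go to A
A | 00____0_[_]_   read _ → write 1, move ←, go to A
A | 00____0[_]1_   read _ → write 1, move ←, go to A
A | 00____[0]11_   read 0 → write 0, move →, go to A
A | 00____0[1]1_   read 1 → write _, move →, go to A
A | 00____0_[1]_   read 1 → write _, move →, go to A
A | 00____0__[_]   read _ → write 1, move ←, go to A
A | 00____0_[_]1   read _ → write 1, move ←, go to A
A | 00____0[_]11   read _ → write 1, move ←, go to A
A | 00____[0]111
After 18 steps: state A, head at 6, tape 00____0111.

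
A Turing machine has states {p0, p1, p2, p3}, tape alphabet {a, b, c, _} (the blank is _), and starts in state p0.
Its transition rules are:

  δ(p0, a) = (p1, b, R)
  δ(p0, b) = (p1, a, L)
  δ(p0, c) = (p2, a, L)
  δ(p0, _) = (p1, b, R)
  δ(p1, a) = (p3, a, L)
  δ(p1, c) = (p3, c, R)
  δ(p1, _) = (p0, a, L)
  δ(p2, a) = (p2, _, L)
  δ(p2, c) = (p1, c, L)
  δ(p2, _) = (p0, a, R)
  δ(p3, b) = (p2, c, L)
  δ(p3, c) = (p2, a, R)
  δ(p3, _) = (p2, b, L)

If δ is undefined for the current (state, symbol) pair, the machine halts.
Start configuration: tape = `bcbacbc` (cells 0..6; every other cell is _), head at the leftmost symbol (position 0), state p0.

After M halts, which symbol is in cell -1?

p0 | _____[b]cbacbc   read b → write a, move L, go to p1
p1 | ____[_]acbacbc   read _ → write a, move L, go to p0
p0 | ___[_]aacbacbc   read _ → write b, move R, go to p1
p1 | ___b[a]acbacbc   read a → write a, move L, go to p3
p3 | ___[b]aacbacbc   read b → write c, move L, go to p2
p2 | __[_]caacbacbc   read _ → write a, move R, go to p0
p0 | __a[c]aacbacbc   read c → write a, move L, go to p2
p2 | __[a]aaacbacbc   read a → write _, move L, go to p2
p2 | _[_]_aaacbacbc   read _ → write a, move R, go to p0
p0 | _a[_]aaacbacbc   read _ → write b, move R, go to p1
p1 | _ab[a]aacbacbc   read a → write a, move L, go to p3
p3 | _a[b]aaacbacbc   read b → write c, move L, go to p2
p2 | _[a]caaacbacbc   read a → write _, move L, go to p2
p2 | [_]_caaacbacbc   read _ → write a, move R, go to p0
p0 | a[_]caaacbacbc   read _ → write b, move R, go to p1
p1 | ab[c]aaacbacbc   read c → write c, move R, go to p3
p3 | abc[a]aacbacbc
Cell -1 holds a when M halts.

a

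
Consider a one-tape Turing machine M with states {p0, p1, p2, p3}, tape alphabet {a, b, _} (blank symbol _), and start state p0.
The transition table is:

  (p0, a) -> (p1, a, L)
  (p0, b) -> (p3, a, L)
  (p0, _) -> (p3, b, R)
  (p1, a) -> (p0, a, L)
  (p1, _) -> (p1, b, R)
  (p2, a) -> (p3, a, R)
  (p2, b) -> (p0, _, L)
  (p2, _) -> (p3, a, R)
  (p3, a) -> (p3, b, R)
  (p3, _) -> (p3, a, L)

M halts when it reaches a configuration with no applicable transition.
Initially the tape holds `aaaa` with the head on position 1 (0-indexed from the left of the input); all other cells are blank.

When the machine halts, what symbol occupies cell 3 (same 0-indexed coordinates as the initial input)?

p0 | _a[a]aa_   read a → write a, move L, go to p1
p1 | _[a]aaa_   read a → write a, move L, go to p0
p0 | [_]aaaa_   read _ → write b, move R, go to p3
p3 | b[a]aaa_   read a → write b, move R, go to p3
p3 | bb[a]aa_   read a → write b, move R, go to p3
p3 | bbb[a]a_   read a → write b, move R, go to p3
p3 | bbbb[a]_   read a → write b, move R, go to p3
p3 | bbbbb[_]   read _ → write a, move L, go to p3
p3 | bbbb[b]a
Cell 3 holds b when M halts.

b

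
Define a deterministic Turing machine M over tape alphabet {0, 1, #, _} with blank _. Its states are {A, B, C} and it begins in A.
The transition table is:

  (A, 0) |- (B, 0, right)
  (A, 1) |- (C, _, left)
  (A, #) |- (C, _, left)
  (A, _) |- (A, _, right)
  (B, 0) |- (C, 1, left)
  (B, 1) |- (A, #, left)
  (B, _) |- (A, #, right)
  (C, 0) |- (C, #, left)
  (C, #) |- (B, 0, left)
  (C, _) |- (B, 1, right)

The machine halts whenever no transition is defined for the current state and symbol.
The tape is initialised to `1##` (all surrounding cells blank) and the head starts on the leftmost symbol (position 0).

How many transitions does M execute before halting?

24

state=A head=0 tape=___[1]##   (A,1)→(C,_,left)
state=C head=-1 tape=__[_]_##   (C,_)→(B,1,right)
state=B head=0 tape=__1[_]##   (B,_)→(A,#,right)
state=A head=1 tape=__1#[#]#   (A,#)→(C,_,left)
state=C head=0 tape=__1[#]_#   (C,#)→(B,0,left)
state=B head=-1 tape=__[1]0_#   (B,1)→(A,#,left)
state=A head=-2 tape=_[_]#0_#   (A,_)→(A,_,right)
state=A head=-1 tape=__[#]0_#   (A,#)→(C,_,left)
state=C head=-2 tape=_[_]_0_#   (C,_)→(B,1,right)
state=B head=-1 tape=_1[_]0_#   (B,_)→(A,#,right)
state=A head=0 tape=_1#[0]_#   (A,0)→(B,0,right)
state=B head=1 tape=_1#0[_]#   (B,_)→(A,#,right)
state=A head=2 tape=_1#0#[#]   (A,#)→(C,_,left)
state=C head=1 tape=_1#0[#]_   (C,#)→(B,0,left)
state=B head=0 tape=_1#[0]0_   (B,0)→(C,1,left)
state=C head=-1 tape=_1[#]10_   (C,#)→(B,0,left)
state=B head=-2 tape=_[1]010_   (B,1)→(A,#,left)
state=A head=-3 tape=[_]#010_   (A,_)→(A,_,right)
state=A head=-2 tape=_[#]010_   (A,#)→(C,_,left)
state=C head=-3 tape=[_]_010_   (C,_)→(B,1,right)
state=B head=-2 tape=1[_]010_   (B,_)→(A,#,right)
state=A head=-1 tape=1#[0]10_   (A,0)→(B,0,right)
state=B head=0 tape=1#0[1]0_   (B,1)→(A,#,left)
state=A head=-1 tape=1#[0]#0_   (A,0)→(B,0,right)
state=B head=0 tape=1#0[#]0_
M halts after 24 transitions.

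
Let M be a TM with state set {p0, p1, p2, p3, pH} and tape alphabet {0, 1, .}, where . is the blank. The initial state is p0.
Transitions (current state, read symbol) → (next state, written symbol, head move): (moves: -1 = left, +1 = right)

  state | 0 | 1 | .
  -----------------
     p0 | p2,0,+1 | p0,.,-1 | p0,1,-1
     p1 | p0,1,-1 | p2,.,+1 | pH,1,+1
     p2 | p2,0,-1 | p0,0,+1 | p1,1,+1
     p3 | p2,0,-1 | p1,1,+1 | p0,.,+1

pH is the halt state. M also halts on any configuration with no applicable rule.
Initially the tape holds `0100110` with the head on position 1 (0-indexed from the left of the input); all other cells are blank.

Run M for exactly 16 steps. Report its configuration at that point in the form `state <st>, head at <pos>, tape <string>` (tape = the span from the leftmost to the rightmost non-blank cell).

state pH, head at 3, tape 0111110

p0 | 0[1]00110   read 1 → write ., move -1, go to p0
p0 | [0].00110   read 0 → write 0, move +1, go to p2
p2 | 0[.]00110   read . → write 1, move +1, go to p1
p1 | 01[0]0110   read 0 → write 1, move -1, go to p0
p0 | 0[1]10110   read 1 → write ., move -1, go to p0
p0 | [0].10110   read 0 → write 0, move +1, go to p2
p2 | 0[.]10110   read . → write 1, move +1, go to p1
p1 | 01[1]0110   read 1 → write ., move +1, go to p2
p2 | 01.[0]110   read 0 → write 0, move -1, go to p2
p2 | 01[.]0110   read . → write 1, move +1, go to p1
p1 | 011[0]110   read 0 → write 1, move -1, go to p0
p0 | 01[1]1110   read 1 → write ., move -1, go to p0
p0 | 0[1].1110   read 1 → write ., move -1, go to p0
p0 | [0]..1110   read 0 → write 0, move +1, go to p2
p2 | 0[.].1110   read . → write 1, move +1, go to p1
p1 | 01[.]1110   read . → write 1, move +1, go to pH
pH | 011[1]110
After 16 steps: state pH, head at 3, tape 0111110.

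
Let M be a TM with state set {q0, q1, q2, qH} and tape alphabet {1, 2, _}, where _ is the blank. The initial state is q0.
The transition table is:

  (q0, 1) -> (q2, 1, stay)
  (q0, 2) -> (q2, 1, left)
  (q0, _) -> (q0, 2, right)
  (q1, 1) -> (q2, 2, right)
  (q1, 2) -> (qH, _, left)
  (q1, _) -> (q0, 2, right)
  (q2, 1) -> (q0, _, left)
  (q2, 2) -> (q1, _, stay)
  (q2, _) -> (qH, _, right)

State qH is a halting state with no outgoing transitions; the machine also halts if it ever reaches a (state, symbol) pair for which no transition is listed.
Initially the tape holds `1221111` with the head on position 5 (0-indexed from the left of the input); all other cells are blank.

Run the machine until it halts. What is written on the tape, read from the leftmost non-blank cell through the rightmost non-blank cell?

state=q0 head=5 tape=__12211[1]1   (q0,1)→(q2,1,stay)
state=q2 head=5 tape=__12211[1]1   (q2,1)→(q0,_,left)
state=q0 head=4 tape=__1221[1]_1   (q0,1)→(q2,1,stay)
state=q2 head=4 tape=__1221[1]_1   (q2,1)→(q0,_,left)
state=q0 head=3 tape=__122[1]__1   (q0,1)→(q2,1,stay)
state=q2 head=3 tape=__122[1]__1   (q2,1)→(q0,_,left)
state=q0 head=2 tape=__12[2]___1   (q0,2)→(q2,1,left)
state=q2 head=1 tape=__1[2]1___1   (q2,2)→(q1,_,stay)
state=q1 head=1 tape=__1[_]1___1   (q1,_)→(q0,2,right)
state=q0 head=2 tape=__12[1]___1   (q0,1)→(q2,1,stay)
state=q2 head=2 tape=__12[1]___1   (q2,1)→(q0,_,left)
state=q0 head=1 tape=__1[2]____1   (q0,2)→(q2,1,left)
state=q2 head=0 tape=__[1]1____1   (q2,1)→(q0,_,left)
state=q0 head=-1 tape=_[_]_1____1   (q0,_)→(q0,2,right)
state=q0 head=0 tape=_2[_]1____1   (q0,_)→(q0,2,right)
state=q0 head=1 tape=_22[1]____1   (q0,1)→(q2,1,stay)
state=q2 head=1 tape=_22[1]____1   (q2,1)→(q0,_,left)
state=q0 head=0 tape=_2[2]_____1   (q0,2)→(q2,1,left)
state=q2 head=-1 tape=_[2]1_____1   (q2,2)→(q1,_,stay)
state=q1 head=-1 tape=_[_]1_____1   (q1,_)→(q0,2,right)
state=q0 head=0 tape=_2[1]_____1   (q0,1)→(q2,1,stay)
state=q2 head=0 tape=_2[1]_____1   (q2,1)→(q0,_,left)
state=q0 head=-1 tape=_[2]______1   (q0,2)→(q2,1,left)
state=q2 head=-2 tape=[_]1______1   (q2,_)→(qH,_,right)
state=qH head=-1 tape=_[1]______1
The non-blank tape span at halt is 1______1.

1______1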